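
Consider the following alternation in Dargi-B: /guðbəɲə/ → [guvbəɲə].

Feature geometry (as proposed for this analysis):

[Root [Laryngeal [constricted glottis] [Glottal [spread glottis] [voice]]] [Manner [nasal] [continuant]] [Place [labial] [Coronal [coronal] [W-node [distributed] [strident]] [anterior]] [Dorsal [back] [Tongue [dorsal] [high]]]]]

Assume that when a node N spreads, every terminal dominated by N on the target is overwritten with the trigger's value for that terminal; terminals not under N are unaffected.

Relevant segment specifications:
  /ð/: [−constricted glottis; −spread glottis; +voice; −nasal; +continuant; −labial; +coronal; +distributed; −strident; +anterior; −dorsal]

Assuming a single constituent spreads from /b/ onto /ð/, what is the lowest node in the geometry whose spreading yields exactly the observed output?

Place

Comparing /ð/ with its surface form [v], the features that change are [labial], [coronal], [anterior], [distributed], [strident].
In this geometry the lowest node dominating all of them is Place: every daughter of Place dominates only a proper subset, so no lower node suffices.
Spreading Place from /b/ overwrites each of those terminals with /b/'s values, yielding exactly [v].
[continuant] — on which /b/ differs from /ð/ — is unchanged, so Root cannot have spread; the constituent is no larger than Place.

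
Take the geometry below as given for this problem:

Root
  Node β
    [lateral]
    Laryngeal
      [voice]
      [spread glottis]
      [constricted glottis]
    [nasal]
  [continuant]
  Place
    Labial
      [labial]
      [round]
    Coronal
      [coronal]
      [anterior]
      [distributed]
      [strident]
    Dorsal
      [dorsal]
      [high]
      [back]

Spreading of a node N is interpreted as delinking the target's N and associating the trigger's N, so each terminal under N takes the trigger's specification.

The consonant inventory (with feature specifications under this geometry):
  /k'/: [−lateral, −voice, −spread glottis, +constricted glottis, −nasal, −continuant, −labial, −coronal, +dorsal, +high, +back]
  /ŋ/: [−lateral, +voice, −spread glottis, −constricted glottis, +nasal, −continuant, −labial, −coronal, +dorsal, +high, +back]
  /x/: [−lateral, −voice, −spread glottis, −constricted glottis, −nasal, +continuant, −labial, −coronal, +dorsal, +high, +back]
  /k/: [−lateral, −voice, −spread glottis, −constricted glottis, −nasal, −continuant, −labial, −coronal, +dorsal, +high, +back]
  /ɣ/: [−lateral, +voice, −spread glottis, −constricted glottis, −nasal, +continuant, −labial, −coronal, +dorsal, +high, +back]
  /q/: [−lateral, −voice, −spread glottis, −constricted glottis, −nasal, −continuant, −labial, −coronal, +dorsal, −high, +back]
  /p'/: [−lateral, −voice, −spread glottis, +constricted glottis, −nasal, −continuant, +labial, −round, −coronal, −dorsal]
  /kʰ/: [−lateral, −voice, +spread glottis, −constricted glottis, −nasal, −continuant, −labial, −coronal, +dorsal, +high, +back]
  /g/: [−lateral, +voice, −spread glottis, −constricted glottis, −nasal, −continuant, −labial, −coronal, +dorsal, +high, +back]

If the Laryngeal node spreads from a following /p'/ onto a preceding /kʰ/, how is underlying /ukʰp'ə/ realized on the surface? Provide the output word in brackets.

Laryngeal immediately or transitively dominates [voice], [spread glottis], [constricted glottis].
The target acquires /p'/'s values for everything under Laryngeal — [−voice], [−spread glottis], [+constricted glottis] — while keeping its own [lateral], [nasal], [continuant], ….
This feature bundle is that of [k'], so /ukʰp'ə/ surfaces as [uk'p'ə].

[uk'p'ə]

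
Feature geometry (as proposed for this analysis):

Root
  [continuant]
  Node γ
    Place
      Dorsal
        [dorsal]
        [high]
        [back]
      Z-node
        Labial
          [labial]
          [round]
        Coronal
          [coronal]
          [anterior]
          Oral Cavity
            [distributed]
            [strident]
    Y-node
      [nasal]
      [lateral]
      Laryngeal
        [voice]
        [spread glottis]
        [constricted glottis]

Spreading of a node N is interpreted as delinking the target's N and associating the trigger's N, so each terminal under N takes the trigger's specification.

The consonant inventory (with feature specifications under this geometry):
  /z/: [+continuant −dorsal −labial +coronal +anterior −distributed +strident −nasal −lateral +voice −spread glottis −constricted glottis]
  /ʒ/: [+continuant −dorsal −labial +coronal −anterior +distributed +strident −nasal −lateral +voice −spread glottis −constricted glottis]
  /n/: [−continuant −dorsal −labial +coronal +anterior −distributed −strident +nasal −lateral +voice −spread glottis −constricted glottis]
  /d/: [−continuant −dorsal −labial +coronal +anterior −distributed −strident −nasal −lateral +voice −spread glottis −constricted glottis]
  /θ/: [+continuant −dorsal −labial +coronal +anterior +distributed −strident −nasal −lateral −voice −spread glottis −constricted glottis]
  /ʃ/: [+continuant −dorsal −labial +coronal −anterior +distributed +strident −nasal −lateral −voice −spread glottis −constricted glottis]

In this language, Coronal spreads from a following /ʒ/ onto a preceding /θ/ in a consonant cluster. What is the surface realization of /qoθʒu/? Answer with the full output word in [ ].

Coronal immediately or transitively dominates [coronal], [anterior], [distributed], [strident].
The target acquires /ʒ/'s values for everything under Coronal — [+coronal], [−anterior], [+distributed], [+strident] — while keeping its own [continuant], [dorsal], [labial], ….
This feature bundle is that of [ʃ], so /qoθʒu/ surfaces as [qoʃʒu].

[qoʃʒu]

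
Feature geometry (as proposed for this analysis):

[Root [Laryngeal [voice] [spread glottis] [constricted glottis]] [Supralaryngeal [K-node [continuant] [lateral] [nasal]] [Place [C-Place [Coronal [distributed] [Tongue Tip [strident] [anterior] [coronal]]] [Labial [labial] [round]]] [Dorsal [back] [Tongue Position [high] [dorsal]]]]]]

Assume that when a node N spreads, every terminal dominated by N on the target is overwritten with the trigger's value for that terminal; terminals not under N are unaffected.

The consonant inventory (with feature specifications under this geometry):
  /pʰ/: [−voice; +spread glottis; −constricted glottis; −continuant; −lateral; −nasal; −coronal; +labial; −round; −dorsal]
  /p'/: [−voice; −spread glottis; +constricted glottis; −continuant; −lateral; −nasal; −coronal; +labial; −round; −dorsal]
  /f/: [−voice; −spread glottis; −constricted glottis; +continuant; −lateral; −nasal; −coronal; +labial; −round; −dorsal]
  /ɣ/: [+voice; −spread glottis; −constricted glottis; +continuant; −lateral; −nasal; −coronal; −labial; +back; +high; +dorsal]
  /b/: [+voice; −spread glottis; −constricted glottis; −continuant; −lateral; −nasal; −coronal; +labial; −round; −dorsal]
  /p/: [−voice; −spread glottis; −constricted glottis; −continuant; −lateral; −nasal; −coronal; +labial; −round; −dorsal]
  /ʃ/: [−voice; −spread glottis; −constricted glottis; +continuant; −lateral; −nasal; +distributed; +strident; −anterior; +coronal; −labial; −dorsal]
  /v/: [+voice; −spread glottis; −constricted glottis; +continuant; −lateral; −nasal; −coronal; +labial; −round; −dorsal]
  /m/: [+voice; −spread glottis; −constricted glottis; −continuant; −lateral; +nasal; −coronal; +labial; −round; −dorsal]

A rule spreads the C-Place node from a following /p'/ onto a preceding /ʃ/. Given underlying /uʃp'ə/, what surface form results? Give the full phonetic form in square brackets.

[ufp'ə]

C-Place immediately or transitively dominates [distributed], [strident], [anterior], [coronal], [labial], [round].
After delinking /ʃ/'s C-Place and linking /p'/'s, the affected terminals become [−coronal], [+labial], [−round]; [voice], [spread glottis], [constricted glottis], … (outside C-Place) are retained from /ʃ/.
Among the inventory, only /f/ has exactly this specification, giving the surface form [ufp'ə].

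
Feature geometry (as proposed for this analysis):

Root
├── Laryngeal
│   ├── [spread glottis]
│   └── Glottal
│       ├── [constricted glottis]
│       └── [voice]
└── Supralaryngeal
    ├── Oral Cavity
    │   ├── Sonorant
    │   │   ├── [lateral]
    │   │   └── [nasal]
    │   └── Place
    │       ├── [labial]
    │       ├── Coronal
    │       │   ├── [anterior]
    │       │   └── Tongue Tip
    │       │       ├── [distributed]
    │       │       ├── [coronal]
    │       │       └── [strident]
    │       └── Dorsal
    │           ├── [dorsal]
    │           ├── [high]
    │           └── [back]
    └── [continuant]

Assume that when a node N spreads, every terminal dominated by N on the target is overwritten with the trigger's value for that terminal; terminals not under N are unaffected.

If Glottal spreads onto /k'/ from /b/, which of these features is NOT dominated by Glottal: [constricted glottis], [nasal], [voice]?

Under this geometry, Glottal contains [constricted glottis], [voice].
Of the listed options, [voice], [constricted glottis] are among these and would be overwritten by spreading Glottal.
[nasal] attaches under Sonorant, not under Glottal, so /k'/ retains its own value for [nasal].

[nasal]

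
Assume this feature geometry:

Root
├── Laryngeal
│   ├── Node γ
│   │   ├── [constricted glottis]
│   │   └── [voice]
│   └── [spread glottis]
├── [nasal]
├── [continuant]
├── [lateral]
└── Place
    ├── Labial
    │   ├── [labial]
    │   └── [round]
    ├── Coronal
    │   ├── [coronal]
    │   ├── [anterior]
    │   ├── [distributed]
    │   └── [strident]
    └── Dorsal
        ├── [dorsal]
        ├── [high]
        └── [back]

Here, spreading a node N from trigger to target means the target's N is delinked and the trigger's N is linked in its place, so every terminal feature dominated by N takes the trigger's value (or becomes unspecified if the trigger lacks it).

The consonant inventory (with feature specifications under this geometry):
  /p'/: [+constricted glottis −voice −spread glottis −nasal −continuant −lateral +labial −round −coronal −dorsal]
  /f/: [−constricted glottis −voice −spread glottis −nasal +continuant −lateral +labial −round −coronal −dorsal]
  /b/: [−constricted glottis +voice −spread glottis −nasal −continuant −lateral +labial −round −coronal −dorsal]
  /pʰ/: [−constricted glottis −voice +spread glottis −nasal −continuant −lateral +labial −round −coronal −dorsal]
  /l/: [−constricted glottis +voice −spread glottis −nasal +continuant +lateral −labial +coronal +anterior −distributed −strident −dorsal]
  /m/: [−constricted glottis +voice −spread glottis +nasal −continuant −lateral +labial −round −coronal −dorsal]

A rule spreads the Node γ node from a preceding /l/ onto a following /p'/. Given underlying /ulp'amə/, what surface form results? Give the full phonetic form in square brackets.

[ulbamə]

The Node γ node dominates the terminals [constricted glottis], [voice].
Spreading Node γ from /l/ onto /p'/ replaces those values with /l/'s: [−constricted glottis], [+voice]. Features outside Node γ ([spread glottis], [nasal], [continuant], …) stay as in /p'/.
The resulting bundle matches /b/ in the inventory; substituting it for /p'/ gives [ulbamə].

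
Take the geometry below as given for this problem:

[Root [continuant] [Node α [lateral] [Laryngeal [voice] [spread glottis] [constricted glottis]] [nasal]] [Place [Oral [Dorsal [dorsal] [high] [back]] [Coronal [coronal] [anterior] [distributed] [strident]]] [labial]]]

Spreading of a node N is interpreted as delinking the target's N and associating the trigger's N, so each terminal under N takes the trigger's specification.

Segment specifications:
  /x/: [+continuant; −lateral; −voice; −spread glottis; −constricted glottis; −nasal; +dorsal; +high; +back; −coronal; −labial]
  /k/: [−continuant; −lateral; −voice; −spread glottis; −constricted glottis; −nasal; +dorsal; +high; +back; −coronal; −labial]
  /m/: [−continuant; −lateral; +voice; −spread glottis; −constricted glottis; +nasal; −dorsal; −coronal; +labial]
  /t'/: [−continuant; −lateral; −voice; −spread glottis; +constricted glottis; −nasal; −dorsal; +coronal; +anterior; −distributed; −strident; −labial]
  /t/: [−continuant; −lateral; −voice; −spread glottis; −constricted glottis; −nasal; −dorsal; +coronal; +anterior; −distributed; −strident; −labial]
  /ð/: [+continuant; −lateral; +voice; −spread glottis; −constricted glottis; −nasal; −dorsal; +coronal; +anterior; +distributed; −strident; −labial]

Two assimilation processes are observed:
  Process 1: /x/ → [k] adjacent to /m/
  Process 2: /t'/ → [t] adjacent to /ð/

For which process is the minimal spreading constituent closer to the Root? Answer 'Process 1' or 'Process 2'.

Process 1

Process 1: the feature that changes is [continuant]; the minimal node is [continuant] (depth 1).
Process 2: the feature that changes is [constricted glottis]; the minimal node is [constricted glottis] (depth 3).
[continuant] (depth 1) sits above [constricted glottis] (depth 3), making Process 1 the one with the higher spreading node.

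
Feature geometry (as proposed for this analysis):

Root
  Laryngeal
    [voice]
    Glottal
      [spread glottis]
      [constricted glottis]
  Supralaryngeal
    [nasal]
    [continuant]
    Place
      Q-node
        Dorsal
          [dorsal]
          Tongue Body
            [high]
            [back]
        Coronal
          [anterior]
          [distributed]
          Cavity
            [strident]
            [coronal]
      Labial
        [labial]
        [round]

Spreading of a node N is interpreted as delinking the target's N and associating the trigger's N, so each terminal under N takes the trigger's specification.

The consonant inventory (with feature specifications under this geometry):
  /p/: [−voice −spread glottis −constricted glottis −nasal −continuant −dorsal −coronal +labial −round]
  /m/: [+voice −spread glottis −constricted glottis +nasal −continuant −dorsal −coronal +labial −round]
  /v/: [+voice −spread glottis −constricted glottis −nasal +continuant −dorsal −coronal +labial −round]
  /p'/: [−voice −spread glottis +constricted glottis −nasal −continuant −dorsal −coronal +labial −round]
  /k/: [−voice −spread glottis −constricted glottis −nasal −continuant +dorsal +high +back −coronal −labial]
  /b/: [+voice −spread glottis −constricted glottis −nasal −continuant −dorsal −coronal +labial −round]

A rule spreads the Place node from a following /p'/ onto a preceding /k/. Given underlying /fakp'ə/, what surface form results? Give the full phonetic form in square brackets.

Place immediately or transitively dominates [dorsal], [high], [back], [anterior], [distributed], [strident], [coronal], [labial], [round].
Spreading Place from /p'/ onto /k/ replaces those values with /p'/'s: [−dorsal], [−coronal], [+labial], [−round]. Features outside Place ([voice], [spread glottis], [constricted glottis], …) stay as in /k/.
This feature bundle is that of [p], so /fakp'ə/ surfaces as [fapp'ə].

[fapp'ə]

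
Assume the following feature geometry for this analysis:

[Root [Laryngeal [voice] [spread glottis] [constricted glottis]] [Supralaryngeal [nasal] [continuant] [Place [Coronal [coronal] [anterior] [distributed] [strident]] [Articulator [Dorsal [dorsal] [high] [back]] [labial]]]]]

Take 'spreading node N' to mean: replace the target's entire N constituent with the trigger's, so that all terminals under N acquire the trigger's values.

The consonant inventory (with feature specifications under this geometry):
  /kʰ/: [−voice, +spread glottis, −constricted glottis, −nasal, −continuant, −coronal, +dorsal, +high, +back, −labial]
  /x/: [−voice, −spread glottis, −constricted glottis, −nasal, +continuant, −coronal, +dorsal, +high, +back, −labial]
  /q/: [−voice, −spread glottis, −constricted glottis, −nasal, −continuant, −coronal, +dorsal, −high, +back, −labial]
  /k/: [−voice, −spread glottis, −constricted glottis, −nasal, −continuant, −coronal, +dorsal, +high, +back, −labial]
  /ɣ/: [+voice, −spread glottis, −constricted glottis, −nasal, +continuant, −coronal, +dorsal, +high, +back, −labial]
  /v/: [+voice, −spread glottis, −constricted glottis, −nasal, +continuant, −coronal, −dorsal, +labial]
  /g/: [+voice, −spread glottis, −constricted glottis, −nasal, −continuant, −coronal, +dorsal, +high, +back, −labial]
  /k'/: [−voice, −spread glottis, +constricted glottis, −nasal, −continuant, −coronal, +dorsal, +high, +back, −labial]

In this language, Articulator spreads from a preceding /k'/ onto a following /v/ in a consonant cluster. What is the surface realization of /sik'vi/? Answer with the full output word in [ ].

[sik'ɣi]

Articulator immediately or transitively dominates [dorsal], [high], [back], [labial].
After delinking /v/'s Articulator and linking /k'/'s, the affected terminals become [+dorsal], [+high], [+back], [−labial]; [voice], [spread glottis], [constricted glottis], … (outside Articulator) are retained from /v/.
This feature bundle is that of [ɣ], so /sik'vi/ surfaces as [sik'ɣi].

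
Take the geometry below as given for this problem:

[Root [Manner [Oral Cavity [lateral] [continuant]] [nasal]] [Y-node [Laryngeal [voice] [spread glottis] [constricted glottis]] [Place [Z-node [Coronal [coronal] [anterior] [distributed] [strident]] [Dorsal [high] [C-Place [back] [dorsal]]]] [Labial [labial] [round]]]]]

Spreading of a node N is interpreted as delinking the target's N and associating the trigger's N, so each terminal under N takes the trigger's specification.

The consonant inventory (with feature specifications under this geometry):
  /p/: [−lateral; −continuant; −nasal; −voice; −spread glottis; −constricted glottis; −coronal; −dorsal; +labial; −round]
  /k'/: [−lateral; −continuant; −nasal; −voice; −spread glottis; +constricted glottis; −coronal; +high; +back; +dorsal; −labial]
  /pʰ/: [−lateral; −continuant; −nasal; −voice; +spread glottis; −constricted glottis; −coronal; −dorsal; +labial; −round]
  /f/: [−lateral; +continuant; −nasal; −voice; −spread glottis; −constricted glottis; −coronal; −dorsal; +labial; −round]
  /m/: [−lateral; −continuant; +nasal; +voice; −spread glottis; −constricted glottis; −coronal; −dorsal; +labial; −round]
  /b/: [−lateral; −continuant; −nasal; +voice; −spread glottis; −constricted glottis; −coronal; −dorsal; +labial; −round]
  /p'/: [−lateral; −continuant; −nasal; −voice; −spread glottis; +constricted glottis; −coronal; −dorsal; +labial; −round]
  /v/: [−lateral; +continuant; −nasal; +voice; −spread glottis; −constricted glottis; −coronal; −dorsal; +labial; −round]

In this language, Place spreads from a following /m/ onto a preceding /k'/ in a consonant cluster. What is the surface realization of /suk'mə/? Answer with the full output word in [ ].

[sup'mə]

The Place node dominates the terminals [coronal], [anterior], [distributed], [strident], [high], [back], [dorsal], [labial], [round].
Spreading Place from /m/ onto /k'/ replaces those values with /m/'s: [−coronal], [−dorsal], [+labial], [−round]. Features outside Place ([lateral], [continuant], [nasal], …) stay as in /k'/.
The resulting bundle matches /p'/ in the inventory; substituting it for /k'/ gives [sup'mə].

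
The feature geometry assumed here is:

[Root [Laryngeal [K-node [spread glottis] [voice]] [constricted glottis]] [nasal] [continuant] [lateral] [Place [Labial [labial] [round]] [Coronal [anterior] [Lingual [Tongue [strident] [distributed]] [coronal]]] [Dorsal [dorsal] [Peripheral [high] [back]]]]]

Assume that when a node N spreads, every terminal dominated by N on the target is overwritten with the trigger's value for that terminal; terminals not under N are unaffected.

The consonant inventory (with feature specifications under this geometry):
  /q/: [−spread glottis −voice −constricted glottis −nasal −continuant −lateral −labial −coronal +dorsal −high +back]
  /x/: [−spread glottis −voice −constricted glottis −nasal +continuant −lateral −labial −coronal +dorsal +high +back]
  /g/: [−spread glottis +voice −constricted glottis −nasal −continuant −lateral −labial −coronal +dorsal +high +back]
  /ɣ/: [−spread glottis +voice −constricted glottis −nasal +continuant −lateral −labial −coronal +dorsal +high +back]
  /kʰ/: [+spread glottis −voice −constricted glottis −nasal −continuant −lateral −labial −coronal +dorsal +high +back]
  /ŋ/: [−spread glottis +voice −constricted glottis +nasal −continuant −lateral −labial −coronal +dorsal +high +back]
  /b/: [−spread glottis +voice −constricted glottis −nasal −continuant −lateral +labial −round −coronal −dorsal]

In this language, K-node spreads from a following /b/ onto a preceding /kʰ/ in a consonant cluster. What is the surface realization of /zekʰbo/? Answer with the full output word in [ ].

The K-node node dominates the terminals [spread glottis], [voice].
The target acquires /b/'s values for everything under K-node — [−spread glottis], [+voice] — while keeping its own [constricted glottis], [nasal], [continuant], ….
Among the inventory, only /g/ has exactly this specification, giving the surface form [zegbo].

[zegbo]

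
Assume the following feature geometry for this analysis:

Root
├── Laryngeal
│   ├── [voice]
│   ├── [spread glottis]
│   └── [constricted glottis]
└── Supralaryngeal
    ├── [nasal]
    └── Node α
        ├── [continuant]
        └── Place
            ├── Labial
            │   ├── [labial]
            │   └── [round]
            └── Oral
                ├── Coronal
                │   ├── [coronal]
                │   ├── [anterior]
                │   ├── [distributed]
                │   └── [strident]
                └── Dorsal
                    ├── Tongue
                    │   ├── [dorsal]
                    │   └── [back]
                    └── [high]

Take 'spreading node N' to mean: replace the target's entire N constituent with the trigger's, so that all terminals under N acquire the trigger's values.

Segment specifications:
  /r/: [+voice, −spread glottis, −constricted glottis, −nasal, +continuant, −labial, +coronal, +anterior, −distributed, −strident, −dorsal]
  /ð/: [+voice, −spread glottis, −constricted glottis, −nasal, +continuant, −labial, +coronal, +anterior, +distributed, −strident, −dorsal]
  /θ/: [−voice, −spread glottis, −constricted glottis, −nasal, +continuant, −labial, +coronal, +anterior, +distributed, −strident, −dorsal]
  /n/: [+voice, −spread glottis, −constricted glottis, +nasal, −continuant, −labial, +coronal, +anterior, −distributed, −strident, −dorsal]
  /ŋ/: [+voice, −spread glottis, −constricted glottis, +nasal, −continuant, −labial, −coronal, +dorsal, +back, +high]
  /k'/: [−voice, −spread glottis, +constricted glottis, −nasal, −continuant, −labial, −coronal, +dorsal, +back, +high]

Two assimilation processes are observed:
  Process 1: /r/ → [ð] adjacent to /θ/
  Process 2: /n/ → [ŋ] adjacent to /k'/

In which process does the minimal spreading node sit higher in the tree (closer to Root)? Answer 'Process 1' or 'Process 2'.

In Process 1, [distributed] changes, so the minimal spreading node is [distributed] at depth 6.
Process 2 alters [coronal], [anterior], [distributed], [strident], [dorsal], [high], [back]; the lowest common ancestor is Oral (depth 4 from Root).
Depth 4 < depth 6; Process 2 involves the structurally higher constituent Oral.

Process 2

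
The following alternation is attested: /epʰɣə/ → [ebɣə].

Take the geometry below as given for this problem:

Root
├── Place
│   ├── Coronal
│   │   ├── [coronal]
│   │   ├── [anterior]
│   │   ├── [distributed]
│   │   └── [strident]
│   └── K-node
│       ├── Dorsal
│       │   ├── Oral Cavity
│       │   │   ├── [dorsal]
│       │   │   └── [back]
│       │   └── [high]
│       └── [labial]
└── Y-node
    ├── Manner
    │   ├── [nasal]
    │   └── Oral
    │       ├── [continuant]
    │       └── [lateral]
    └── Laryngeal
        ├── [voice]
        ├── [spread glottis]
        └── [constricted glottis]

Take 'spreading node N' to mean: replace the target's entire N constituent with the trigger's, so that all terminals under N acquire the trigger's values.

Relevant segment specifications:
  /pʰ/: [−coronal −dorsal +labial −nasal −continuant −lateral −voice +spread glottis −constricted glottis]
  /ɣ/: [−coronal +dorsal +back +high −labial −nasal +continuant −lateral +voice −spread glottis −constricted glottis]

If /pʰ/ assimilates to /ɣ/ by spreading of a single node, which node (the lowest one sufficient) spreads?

The alternation /pʰ/ → [b] changes [voice], [spread glottis] and nothing else.
Tracing each changed feature up the tree, the paths first meet at Laryngeal; any lower node misses at least one of them.
If Laryngeal spreads, every terminal under it takes /ɣ/'s value, producing [b] as observed.
[continuant] — on which /ɣ/ differs from /pʰ/ — is unchanged, so neither Y-node nor anything higher can have spread; the constituent is no larger than Laryngeal.

Laryngeal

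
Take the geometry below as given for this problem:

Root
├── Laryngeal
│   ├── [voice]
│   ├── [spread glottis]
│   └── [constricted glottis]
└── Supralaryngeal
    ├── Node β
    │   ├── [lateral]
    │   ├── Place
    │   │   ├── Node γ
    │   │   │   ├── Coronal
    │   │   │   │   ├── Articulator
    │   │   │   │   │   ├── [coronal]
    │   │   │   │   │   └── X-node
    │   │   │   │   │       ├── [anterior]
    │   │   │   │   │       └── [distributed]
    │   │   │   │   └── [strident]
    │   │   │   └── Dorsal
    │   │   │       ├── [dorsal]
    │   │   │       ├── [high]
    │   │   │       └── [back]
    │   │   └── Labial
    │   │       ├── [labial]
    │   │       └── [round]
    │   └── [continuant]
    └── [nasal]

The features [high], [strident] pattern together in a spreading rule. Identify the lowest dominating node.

[high] lies under Dorsal (below Supralaryngeal).
[strident]: Root > Supralaryngeal > Node β > Place > Node γ > Coronal > [strident].
Node γ is the lowest common ancestor — every listed feature sits under it, and no single subconstituent of Node γ covers them all.

Node γ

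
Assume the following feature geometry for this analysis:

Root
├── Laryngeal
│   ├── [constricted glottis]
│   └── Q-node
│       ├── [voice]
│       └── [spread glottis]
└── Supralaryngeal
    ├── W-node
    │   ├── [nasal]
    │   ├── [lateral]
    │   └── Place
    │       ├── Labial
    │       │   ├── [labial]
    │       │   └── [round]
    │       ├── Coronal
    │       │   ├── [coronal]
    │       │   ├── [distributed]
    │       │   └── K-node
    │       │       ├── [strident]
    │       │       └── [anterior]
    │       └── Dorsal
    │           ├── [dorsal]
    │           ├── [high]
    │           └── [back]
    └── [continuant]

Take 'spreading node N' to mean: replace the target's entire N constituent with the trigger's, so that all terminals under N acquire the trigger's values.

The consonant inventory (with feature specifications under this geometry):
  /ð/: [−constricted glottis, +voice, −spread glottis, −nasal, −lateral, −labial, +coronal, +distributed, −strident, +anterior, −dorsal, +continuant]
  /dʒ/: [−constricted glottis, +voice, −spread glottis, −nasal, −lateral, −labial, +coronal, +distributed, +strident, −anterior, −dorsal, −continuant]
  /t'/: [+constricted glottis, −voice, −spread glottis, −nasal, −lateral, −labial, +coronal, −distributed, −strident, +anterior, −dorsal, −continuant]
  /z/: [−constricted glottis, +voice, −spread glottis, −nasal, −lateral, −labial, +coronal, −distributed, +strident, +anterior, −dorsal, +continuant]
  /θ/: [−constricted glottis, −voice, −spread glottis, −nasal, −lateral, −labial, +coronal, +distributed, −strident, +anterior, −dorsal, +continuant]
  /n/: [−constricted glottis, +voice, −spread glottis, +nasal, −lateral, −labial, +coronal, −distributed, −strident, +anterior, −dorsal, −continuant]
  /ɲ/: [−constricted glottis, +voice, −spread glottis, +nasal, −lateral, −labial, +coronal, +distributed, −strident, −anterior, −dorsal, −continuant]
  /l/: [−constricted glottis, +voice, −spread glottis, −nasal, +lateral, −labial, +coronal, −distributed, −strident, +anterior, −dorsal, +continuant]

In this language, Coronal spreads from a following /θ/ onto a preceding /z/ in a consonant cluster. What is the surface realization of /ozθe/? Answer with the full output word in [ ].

Coronal immediately or transitively dominates [coronal], [distributed], [strident], [anterior].
After delinking /z/'s Coronal and linking /θ/'s, the affected terminals become [+coronal], [+distributed], [−strident], [+anterior]; [constricted glottis], [voice], [spread glottis], … (outside Coronal) are retained from /z/.
The resulting bundle matches /ð/ in the inventory; substituting it for /z/ gives [oðθe].

[oðθe]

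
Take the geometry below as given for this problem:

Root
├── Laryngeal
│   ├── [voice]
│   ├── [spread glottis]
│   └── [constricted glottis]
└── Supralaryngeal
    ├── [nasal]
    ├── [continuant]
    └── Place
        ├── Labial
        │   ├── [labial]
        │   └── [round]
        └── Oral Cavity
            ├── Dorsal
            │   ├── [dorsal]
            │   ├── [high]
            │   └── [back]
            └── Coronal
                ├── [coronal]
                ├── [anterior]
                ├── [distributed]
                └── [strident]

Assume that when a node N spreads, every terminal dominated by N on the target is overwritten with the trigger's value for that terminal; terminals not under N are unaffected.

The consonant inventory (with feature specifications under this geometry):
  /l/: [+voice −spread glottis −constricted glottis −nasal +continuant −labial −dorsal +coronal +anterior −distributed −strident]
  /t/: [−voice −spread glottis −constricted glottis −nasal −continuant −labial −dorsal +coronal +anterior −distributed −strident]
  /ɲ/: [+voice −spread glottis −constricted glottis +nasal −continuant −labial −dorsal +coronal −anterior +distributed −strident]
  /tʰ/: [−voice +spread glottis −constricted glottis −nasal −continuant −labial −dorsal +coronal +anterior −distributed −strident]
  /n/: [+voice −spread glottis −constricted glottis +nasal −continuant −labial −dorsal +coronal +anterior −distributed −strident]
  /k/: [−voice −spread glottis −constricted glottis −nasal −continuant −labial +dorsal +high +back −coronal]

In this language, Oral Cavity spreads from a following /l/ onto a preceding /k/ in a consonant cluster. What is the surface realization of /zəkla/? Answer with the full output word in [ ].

[zətla]

Terminals under Oral Cavity in this geometry: [dorsal], [high], [back], [coronal], [anterior], [distributed], [strident].
Spreading Oral Cavity from /l/ onto /k/ replaces those values with /l/'s: [−dorsal], [+coronal], [+anterior], [−distributed], [−strident]. Features outside Oral Cavity ([voice], [spread glottis], [constricted glottis], …) stay as in /k/.
Among the inventory, only /t/ has exactly this specification, giving the surface form [zətla].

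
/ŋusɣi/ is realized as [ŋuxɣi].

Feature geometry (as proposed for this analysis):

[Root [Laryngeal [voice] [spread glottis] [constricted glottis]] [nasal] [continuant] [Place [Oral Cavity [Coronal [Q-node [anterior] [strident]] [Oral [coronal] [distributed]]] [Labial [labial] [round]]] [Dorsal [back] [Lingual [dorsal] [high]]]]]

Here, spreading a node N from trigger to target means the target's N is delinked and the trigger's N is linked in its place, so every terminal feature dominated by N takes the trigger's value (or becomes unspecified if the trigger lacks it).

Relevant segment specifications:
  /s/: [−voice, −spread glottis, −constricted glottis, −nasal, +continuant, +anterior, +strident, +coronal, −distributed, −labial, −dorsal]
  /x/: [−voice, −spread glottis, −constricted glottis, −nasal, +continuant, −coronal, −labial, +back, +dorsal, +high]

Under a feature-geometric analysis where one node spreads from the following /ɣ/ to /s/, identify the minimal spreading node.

/s/ and [x] differ in [coronal], [anterior], [distributed], [strident], [dorsal], [high], [back]; every other specified feature is identical.
The smallest constituent containing every changed terminal is Place — each of its daughters lacks at least one of the affected features.
Delinking /s/'s Place and associating /ɣ/'s Place gives precisely the feature bundle of [x].
[voice] — on which /ɣ/ differs from /s/ — is unchanged, so Root cannot have spread; the constituent is no larger than Place.

Place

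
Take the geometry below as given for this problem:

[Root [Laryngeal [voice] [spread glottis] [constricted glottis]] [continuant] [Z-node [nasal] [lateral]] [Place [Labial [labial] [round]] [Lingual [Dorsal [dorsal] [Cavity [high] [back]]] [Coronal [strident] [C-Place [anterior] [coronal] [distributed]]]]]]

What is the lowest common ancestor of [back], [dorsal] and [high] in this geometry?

Dorsal

[back] is immediately dominated by Cavity.
[dorsal] is immediately dominated by Dorsal.
[high] is immediately dominated by Cavity.
The lowest node appearing on every path is Dorsal; each proper daughter of Dorsal fails to dominate at least one of the listed features.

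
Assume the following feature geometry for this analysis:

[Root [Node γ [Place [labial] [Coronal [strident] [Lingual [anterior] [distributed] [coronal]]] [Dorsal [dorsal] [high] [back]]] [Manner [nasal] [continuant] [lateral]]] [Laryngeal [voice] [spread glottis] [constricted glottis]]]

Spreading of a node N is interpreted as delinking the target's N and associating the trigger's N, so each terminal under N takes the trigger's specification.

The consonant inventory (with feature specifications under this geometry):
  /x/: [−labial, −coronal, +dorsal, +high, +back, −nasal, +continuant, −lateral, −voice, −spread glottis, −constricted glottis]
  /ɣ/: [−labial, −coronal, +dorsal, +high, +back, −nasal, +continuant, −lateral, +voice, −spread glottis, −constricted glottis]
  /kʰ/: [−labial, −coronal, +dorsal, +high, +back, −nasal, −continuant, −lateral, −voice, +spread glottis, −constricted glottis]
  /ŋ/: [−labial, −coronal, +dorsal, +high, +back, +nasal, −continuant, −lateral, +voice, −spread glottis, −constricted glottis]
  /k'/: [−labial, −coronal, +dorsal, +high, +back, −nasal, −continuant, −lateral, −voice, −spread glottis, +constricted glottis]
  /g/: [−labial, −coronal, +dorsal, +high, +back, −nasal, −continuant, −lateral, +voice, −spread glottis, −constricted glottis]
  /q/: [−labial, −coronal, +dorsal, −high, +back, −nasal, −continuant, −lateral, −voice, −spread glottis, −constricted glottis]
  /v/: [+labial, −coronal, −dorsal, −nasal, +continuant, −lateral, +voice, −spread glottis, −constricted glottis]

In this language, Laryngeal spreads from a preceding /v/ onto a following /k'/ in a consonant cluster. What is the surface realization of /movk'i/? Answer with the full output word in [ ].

[movgi]

Terminals under Laryngeal in this geometry: [voice], [spread glottis], [constricted glottis].
The target acquires /v/'s values for everything under Laryngeal — [+voice], [−spread glottis], [−constricted glottis] — while keeping its own [labial], [coronal], [dorsal], ….
The resulting bundle matches /g/ in the inventory; substituting it for /k'/ gives [movgi].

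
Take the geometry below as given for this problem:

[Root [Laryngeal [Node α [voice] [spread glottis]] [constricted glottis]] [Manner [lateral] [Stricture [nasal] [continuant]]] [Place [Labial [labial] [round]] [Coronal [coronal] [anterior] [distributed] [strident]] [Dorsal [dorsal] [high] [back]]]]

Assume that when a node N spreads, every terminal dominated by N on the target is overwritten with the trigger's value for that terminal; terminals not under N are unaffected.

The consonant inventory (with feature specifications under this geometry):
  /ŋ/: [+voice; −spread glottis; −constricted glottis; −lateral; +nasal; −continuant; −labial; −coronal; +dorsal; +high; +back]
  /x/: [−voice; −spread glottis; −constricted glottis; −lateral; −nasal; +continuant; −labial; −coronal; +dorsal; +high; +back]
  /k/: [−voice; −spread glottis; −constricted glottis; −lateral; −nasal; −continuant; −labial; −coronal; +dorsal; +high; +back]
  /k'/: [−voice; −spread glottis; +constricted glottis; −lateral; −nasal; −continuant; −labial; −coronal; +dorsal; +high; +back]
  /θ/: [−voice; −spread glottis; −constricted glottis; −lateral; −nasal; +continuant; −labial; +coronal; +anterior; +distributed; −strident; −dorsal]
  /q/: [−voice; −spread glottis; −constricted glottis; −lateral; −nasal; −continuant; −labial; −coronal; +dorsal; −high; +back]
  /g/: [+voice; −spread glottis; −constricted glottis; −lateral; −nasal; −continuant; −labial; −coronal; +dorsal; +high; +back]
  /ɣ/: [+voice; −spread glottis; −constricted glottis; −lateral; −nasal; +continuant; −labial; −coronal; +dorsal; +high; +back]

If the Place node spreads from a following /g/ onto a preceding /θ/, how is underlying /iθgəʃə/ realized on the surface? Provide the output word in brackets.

The Place node dominates the terminals [labial], [round], [coronal], [anterior], [distributed], [strident], [dorsal], [high], [back].
Spreading Place from /g/ onto /θ/ replaces those values with /g/'s: [−labial], [−coronal], [+dorsal], [+high], [+back]. Features outside Place ([voice], [spread glottis], [constricted glottis], …) stay as in /θ/.
Among the inventory, only /x/ has exactly this specification, giving the surface form [ixgəʃə].

[ixgəʃə]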